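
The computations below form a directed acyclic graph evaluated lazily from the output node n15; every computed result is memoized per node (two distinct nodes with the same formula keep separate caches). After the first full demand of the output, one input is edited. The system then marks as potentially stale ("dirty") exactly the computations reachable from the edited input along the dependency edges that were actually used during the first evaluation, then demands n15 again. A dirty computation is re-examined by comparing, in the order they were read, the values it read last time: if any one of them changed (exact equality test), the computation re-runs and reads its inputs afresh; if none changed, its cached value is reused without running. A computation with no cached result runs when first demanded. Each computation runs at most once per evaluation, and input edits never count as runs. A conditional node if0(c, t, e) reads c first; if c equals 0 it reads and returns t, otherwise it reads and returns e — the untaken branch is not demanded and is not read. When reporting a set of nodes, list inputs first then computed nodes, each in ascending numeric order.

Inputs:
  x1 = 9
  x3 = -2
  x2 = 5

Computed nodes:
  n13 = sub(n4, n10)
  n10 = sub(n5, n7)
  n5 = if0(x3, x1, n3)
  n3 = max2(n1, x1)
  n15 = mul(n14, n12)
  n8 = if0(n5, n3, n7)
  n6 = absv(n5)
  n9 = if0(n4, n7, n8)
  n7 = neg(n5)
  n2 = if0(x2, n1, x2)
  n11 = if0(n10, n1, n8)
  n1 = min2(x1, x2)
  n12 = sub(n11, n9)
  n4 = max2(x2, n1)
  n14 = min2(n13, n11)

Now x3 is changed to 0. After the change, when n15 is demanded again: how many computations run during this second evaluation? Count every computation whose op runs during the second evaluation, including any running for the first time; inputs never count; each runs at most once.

1 computations run: n5.
Note the absorption at n5: it re-runs yet its value is the same, leaving the output's value untouched.

First demand of the output computes:
  n1 = min2(9, 5) = 5
  n3 = max2(5, 9) = 9
  n4 = max2(5, 5) = 5
  n5 = if0(x3=-2 -> else branch n3) = 9
  n7 = neg(9) = -9
  n8 = if0(n5=9 -> else branch n7) = -9
  n9 = if0(n4=5 -> else branch n8) = -9
  n10 = sub(9, -9) = 18
  n11 = if0(n10=18 -> else branch n8) = -9
  n12 = sub(-9, -9) = 0
  n13 = sub(5, 18) = -13
  n14 = min2(-13, -9) = -13
  n15 = mul(-13, 0) = 0

After the edit, cleaning proceeds:
  n5: a read changed (x3 -2->0) — executes, giving 9 — identical to its old value.
  n7: dirty, but its reads are unchanged (n5 unchanged); cached -9 stands.
  n8: dirty, but its reads are unchanged (n5 unchanged, n7 unchanged); cached -9 stands.
  n9: dirty, but its reads are unchanged (n4 unchanged, n8 unchanged); cached -9 stands.
  n10: dirty, but its reads are unchanged (n5 unchanged, n7 unchanged); cached 18 stands.
  n11: dirty, but its reads are unchanged (n10 unchanged, n8 unchanged); cached -9 stands.
  n12: dirty, but its reads are unchanged (n11 unchanged, n9 unchanged); cached 0 stands.
  n13: dirty, but its reads are unchanged (n4 unchanged, n10 unchanged); cached -13 stands.
  n14: dirty, but its reads are unchanged (n13 unchanged, n11 unchanged); cached -13 stands.
  n15: dirty, but its reads are unchanged (n14 unchanged, n12 unchanged); cached 0 stands.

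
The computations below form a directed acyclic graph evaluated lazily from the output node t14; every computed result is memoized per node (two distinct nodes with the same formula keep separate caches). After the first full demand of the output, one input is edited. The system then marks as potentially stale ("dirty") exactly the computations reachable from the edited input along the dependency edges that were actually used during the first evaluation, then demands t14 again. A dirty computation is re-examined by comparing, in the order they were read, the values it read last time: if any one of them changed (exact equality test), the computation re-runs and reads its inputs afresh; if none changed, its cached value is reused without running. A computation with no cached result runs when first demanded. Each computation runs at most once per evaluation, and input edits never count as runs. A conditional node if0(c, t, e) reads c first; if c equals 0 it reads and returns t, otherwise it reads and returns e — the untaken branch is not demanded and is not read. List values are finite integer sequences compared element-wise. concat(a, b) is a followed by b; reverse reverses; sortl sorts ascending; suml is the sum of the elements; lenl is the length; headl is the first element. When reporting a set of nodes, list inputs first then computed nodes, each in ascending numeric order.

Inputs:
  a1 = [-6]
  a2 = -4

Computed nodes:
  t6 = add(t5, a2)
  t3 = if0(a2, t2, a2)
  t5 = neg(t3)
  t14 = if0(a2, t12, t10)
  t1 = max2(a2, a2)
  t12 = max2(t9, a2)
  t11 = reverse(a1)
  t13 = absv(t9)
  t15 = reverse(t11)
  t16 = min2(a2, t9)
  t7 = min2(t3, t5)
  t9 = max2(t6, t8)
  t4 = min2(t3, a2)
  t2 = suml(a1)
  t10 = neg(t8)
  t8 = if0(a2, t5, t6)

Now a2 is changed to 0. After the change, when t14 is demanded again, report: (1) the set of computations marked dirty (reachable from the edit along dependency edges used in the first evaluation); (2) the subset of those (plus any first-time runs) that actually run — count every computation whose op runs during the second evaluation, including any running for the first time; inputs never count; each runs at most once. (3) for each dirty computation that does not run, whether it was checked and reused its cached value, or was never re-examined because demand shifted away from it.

First demand of the output computes:
  t3 = if0(a2=-4 -> else branch a2) = -4
  t5 = neg(-4) = 4
  t6 = add(4, -4) = 0
  t8 = if0(a2=-4 -> else branch t6) = 0
  t10 = neg(0) = 0
  t14 = if0(a2=-4 -> else branch t10) = 0

After the edit, cleaning proceeds:
  t2: had never run; runs now, result -6.
  t3: a read changed (a2 -4->0; a2 -4->0) — executes, giving -6.
  t5: a read changed (t3 -4->-6) — executes, giving 6.
  t6: a read changed (t5 4->6; a2 -4->0) — executes, giving 6.
  t8: a read changed (a2 -4->0; t6 0->6) — executes, giving 6.
  t9: had never run; runs now, result 6.
  t10: stays stale; no demand reaches it after the flip.
  t12: had never run; runs now, result 6.
  t14: a read changed (a2 -4->0) — executes, giving 6.

Note the branch switch — demand abandons t10, which is never re-examined.

The edit dirties: t3, t5, t6, t8, t10, t14.
8 computations run: t2, t3, t5, t6, t8, t9, t12, t14.
Unvisited dirty nodes (no longer demanded): t10.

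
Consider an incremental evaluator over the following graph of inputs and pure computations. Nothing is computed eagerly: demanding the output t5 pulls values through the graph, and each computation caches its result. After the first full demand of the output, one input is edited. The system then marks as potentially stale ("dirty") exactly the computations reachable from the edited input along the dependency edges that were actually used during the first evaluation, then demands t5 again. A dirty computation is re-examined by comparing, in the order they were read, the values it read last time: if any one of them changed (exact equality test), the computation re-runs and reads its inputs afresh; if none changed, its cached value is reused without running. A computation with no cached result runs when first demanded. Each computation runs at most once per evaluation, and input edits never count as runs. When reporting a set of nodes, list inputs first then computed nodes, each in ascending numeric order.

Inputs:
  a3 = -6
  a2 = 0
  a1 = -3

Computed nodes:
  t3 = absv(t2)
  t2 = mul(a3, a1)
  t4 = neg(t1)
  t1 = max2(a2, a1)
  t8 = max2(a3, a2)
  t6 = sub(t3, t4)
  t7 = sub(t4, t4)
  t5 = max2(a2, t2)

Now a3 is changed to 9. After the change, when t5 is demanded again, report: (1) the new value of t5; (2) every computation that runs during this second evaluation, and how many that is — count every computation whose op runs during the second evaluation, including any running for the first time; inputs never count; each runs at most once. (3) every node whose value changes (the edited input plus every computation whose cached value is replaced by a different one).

Initial pass — values computed on the first demand:
  t2 = mul(-6, -3) = 18
  t5 = max2(0, 18) = 18

Second demand — change propagation:
  t2: re-runs because a3 -6->9; new result -27.
  t5: re-runs because t2 18->-27; new result 0.

t5 now evaluates to 0.
Run set: t2, t5 (2 run).
Changed values: a3, t2, t5.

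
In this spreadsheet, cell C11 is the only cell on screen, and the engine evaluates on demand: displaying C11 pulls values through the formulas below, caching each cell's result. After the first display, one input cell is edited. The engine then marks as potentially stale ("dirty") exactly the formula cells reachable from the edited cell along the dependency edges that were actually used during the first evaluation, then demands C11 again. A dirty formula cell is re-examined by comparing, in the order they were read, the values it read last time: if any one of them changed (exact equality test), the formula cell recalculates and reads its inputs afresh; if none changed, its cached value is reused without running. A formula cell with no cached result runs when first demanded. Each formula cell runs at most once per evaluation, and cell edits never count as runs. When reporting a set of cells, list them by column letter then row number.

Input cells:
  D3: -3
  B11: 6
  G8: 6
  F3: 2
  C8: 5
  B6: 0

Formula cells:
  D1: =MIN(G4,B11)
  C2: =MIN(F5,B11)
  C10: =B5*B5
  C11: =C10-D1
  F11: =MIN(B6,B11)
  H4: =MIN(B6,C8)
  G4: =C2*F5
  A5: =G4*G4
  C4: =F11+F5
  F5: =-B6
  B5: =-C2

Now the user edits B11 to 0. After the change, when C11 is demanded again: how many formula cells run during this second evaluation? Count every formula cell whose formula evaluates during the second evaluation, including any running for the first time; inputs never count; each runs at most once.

Run set: C2, D1 (2 run).
The important point: at G4 every value read last time is unchanged, so the dirty flag clears without a run.

Initial pass — values computed on the first demand:
  F5 = -(0) = 0
  C2 = MIN(0, 6) = 0
  B5 = -(0) = 0
  C10 = 0 * 0 = 0
  G4 = 0 * 0 = 0
  D1 = MIN(0, 6) = 0
  C11 = 0 - 0 = 0

Second demand — change propagation:
  C2: re-runs because B11 6->0; new result 0 (unchanged).
  B5: re-examined; everything it read last time is the same (C2 unchanged) — cache 0 kept, no run.
  C10: re-examined; everything it read last time is the same (B5 unchanged, B5 unchanged) — cache 0 kept, no run.
  G4: re-examined; everything it read last time is the same (C2 unchanged, F5 unchanged) — cache 0 kept, no run.
  D1: re-runs because B11 6->0; new result 0 (unchanged).
  C11: re-examined; everything it read last time is the same (C10 unchanged, D1 unchanged) — cache 0 kept, no run.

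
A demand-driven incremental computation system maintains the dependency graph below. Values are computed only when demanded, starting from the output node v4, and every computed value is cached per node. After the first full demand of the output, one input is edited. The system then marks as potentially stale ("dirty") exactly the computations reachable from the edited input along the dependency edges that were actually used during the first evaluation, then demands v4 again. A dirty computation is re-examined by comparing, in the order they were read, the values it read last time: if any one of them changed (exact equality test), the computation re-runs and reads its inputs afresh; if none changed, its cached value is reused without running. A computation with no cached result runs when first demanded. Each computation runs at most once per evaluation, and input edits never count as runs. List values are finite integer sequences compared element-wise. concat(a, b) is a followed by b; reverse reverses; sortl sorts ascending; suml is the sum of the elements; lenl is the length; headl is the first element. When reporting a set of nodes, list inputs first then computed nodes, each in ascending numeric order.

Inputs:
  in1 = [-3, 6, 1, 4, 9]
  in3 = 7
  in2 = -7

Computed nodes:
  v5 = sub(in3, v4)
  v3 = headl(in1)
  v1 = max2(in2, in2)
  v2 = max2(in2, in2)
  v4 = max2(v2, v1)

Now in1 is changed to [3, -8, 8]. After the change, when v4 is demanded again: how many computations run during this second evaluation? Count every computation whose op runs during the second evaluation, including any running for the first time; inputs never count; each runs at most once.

Computations that run: none — 0 in total.
Key observation: in1 is never demanded by the output, so the edit triggers no recomputation at all.

First evaluation (everything demanded from the output):
  v1 = max2(-7, -7) = -7
  v2 = max2(-7, -7) = -7
  v4 = max2(-7, -7) = -7

Propagation after the edit:
  in1 feeds no computation that the output demands — nothing is marked dirty and nothing runs.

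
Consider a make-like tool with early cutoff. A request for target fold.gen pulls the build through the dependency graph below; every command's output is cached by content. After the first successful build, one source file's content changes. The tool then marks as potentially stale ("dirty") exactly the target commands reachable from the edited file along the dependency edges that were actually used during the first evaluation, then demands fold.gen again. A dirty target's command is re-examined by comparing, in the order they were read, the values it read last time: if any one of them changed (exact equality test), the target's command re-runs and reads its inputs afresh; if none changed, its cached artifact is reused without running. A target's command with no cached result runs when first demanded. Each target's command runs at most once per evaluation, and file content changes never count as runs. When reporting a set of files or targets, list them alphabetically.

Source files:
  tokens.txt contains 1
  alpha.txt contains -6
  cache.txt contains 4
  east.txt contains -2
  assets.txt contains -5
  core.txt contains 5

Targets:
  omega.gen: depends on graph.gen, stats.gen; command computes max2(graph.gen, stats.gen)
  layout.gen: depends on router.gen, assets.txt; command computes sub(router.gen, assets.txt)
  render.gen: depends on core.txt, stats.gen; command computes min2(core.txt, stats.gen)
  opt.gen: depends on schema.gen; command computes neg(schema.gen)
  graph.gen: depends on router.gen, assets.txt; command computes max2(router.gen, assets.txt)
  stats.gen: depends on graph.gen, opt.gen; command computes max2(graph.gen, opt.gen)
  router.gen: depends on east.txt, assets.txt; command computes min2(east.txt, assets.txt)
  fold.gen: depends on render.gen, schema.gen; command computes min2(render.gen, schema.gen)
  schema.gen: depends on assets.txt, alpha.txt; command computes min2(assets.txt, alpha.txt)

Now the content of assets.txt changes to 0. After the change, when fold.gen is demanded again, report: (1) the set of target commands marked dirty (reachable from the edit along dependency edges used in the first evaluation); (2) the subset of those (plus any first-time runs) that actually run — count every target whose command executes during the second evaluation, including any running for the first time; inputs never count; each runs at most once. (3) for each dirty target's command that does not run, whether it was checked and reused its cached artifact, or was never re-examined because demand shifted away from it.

First demand of the output computes:
  router.gen = min2(-2, -5) = -5
  graph.gen = max2(-5, -5) = -5
  schema.gen = min2(-5, -6) = -6
  opt.gen = neg(-6) = 6
  stats.gen = max2(-5, 6) = 6
  render.gen = min2(5, 6) = 5
  fold.gen = min2(5, -6) = -6

After the edit, cleaning proceeds:
  router.gen: a read changed (assets.txt -5->0) — executes, giving -2.
  graph.gen: a read changed (router.gen -5->-2; assets.txt -5->0) — executes, giving 0.
  schema.gen: a read changed (assets.txt -5->0) — executes, giving -6 — identical to its old value.
  opt.gen: dirty, but its reads are unchanged (schema.gen unchanged); cached 6 stands.
  stats.gen: a read changed (graph.gen -5->0) — executes, giving 6 — identical to its old value.
  render.gen: dirty, but its reads are unchanged (core.txt unchanged, stats.gen unchanged); cached 5 stands.
  fold.gen: dirty, but its reads are unchanged (render.gen unchanged, schema.gen unchanged); cached -6 stands.

Note where the cutoff bites: opt.gen is checked, finds nothing changed, and keeps its cache.

The edit dirties: fold.gen, graph.gen, opt.gen, render.gen, router.gen, schema.gen, stats.gen.
4 target commands run: graph.gen, router.gen, schema.gen, stats.gen.
Cache hits after checking: fold.gen, opt.gen, render.gen.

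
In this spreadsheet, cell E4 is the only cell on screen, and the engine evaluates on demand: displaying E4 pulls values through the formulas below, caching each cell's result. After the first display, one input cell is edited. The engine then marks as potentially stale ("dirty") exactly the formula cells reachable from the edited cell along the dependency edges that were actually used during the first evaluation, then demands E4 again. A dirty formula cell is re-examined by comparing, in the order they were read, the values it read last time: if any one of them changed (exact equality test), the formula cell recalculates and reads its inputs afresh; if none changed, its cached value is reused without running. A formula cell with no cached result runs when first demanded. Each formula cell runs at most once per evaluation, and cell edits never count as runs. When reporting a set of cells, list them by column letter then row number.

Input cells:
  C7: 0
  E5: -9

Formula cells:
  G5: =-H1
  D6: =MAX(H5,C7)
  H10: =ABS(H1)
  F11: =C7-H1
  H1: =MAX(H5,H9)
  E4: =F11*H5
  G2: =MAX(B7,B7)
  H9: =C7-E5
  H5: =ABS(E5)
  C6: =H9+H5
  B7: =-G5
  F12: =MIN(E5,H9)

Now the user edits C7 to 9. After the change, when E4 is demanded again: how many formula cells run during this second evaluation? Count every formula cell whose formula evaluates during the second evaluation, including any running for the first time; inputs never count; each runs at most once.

Initial pass — values computed on the first demand:
  H5 = ABS(-9) = 9
  H9 = 0 - -9 = 9
  H1 = MAX(9, 9) = 9
  F11 = 0 - 9 = -9
  E4 = -9 * 9 = -81

Second demand — change propagation:
  H9: re-runs because C7 0->9; new result 18.
  H1: re-runs because H9 9->18; new result 18.
  F11: re-runs because C7 0->9; H1 9->18; new result -9 (unchanged).
  E4: re-examined; everything it read last time is the same (F11 unchanged, H5 unchanged) — cache -81 kept, no run.

The important point: F11 recomputes to an identical value, and the output ends up unchanged.

Run set: F11, H1, H9 (3 run).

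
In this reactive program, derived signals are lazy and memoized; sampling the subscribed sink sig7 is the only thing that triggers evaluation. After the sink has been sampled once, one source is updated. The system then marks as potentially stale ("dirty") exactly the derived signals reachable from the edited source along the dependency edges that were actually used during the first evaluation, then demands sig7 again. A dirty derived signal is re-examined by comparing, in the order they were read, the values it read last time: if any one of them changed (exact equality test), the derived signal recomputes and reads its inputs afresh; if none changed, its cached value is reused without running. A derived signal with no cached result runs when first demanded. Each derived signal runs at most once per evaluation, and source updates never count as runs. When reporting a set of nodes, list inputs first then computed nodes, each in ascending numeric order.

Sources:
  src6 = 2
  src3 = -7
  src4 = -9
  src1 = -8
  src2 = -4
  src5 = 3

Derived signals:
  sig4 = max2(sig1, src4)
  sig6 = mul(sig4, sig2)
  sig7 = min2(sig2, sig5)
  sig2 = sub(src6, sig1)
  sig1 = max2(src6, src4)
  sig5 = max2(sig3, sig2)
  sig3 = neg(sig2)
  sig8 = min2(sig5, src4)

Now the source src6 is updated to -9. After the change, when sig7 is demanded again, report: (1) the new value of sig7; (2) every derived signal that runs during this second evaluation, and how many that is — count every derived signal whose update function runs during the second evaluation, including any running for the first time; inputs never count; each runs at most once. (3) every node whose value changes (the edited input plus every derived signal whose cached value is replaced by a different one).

First demand of the output computes:
  sig1 = max2(2, -9) = 2
  sig2 = sub(2, 2) = 0
  sig3 = neg(0) = 0
  sig5 = max2(0, 0) = 0
  sig7 = min2(0, 0) = 0

After the edit, cleaning proceeds:
  sig1: a read changed (src6 2->-9) — executes, giving -9.
  sig2: a read changed (src6 2->-9; sig1 2->-9) — executes, giving 0 — identical to its old value.
  sig3: dirty, but its reads are unchanged (sig2 unchanged); cached 0 stands.
  sig5: dirty, but its reads are unchanged (sig3 unchanged, sig2 unchanged); cached 0 stands.
  sig7: dirty, but its reads are unchanged (sig2 unchanged, sig5 unchanged); cached 0 stands.

Note the absorption at sig2: it re-runs yet its value is the same, leaving the output's value untouched.

Demanding sig7 again yields 0.
2 derived signals run: sig1, sig2.
The nodes whose values change: src6, sig1.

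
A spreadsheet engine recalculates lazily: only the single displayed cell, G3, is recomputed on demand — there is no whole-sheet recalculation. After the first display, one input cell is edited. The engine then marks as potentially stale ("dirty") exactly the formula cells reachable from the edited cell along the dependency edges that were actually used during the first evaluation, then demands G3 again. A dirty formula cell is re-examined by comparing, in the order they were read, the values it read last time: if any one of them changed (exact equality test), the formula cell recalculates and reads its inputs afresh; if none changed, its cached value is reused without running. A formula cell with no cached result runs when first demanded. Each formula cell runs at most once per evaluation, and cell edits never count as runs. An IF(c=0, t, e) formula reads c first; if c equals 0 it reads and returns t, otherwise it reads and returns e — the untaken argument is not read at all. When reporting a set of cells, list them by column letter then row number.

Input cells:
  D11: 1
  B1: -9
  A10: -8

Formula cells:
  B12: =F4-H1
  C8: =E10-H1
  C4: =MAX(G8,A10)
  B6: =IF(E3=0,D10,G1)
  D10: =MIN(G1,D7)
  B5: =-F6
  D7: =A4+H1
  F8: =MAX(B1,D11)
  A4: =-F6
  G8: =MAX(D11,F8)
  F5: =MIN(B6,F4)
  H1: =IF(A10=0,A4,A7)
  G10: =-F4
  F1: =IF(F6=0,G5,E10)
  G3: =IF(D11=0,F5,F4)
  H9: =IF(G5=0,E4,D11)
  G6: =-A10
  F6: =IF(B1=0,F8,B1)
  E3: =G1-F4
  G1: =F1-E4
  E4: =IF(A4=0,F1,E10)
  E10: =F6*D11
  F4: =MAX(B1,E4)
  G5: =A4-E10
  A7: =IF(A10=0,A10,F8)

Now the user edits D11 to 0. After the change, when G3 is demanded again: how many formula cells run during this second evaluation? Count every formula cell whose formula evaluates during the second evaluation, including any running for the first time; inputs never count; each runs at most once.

Formula cells that run: A7, B6, D7, D10, E3, E4, E10, F1, F4, F5, F8, G1, G3, H1 — 14 in total.
Key observation: a condition flipped, so demand reaches new nodes — A7, B6, D7, D10, E3, F1, F5, F8, G1, H1 run for the first time.

First evaluation (everything demanded from the output):
  F6 = IF(B1=0: B1=-9 -> else branch B1) = -9
  A4 = -(-9) = 9
  E10 = -9 * 1 = -9
  E4 = IF(A4=0: A4=9 -> else branch E10) = -9
  F4 = MAX(-9, -9) = -9
  G3 = IF(D11=0: D11=1 -> else branch F4) = -9

Propagation after the edit:
  E10: runs — D11 1->0; result 0.
  F1: demanded for the first time — runs, produces 0.
  E4: runs — E10 -9->0; result 0.
  F4: runs — E4 -9->0; result 0.
  F8: demanded for the first time — runs, produces 0.
  A7: demanded for the first time — runs, produces 0.
  G1: demanded for the first time — runs, produces 0.
  E3: demanded for the first time — runs, produces 0.
  H1: demanded for the first time — runs, produces 0.
  D7: demanded for the first time — runs, produces 9.
  D10: demanded for the first time — runs, produces 0.
  B6: demanded for the first time — runs, produces 0.
  F5: demanded for the first time — runs, produces 0.
  G3: runs — D11 1->0; F4 -9->0; result 0.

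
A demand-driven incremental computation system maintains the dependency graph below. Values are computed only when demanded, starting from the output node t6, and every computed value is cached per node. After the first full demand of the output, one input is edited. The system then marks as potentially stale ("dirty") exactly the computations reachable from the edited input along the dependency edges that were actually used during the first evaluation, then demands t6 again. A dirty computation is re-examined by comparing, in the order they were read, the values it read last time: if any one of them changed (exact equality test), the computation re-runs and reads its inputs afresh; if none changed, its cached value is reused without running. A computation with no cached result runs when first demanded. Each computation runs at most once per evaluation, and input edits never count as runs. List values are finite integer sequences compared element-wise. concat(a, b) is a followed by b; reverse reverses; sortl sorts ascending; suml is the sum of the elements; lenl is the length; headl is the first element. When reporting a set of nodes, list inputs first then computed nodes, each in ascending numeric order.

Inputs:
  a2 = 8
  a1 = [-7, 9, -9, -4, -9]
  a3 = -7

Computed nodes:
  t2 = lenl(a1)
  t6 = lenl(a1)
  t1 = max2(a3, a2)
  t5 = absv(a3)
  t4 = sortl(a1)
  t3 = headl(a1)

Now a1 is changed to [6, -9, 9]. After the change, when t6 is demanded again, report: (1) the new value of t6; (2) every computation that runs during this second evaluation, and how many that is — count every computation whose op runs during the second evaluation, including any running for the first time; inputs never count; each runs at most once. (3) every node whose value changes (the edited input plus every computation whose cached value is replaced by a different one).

First evaluation (everything demanded from the output):
  t6 = lenl([-7, 9, -9, -4, -9]) = 5

Propagation after the edit:
  t6: runs — a1 [-7, 9, -9, -4, -9]->[6, -9, 9]; result 3.

New value of t6: 3.
Computations that run: t6 — 1 in total.
Values that change: a1, t6.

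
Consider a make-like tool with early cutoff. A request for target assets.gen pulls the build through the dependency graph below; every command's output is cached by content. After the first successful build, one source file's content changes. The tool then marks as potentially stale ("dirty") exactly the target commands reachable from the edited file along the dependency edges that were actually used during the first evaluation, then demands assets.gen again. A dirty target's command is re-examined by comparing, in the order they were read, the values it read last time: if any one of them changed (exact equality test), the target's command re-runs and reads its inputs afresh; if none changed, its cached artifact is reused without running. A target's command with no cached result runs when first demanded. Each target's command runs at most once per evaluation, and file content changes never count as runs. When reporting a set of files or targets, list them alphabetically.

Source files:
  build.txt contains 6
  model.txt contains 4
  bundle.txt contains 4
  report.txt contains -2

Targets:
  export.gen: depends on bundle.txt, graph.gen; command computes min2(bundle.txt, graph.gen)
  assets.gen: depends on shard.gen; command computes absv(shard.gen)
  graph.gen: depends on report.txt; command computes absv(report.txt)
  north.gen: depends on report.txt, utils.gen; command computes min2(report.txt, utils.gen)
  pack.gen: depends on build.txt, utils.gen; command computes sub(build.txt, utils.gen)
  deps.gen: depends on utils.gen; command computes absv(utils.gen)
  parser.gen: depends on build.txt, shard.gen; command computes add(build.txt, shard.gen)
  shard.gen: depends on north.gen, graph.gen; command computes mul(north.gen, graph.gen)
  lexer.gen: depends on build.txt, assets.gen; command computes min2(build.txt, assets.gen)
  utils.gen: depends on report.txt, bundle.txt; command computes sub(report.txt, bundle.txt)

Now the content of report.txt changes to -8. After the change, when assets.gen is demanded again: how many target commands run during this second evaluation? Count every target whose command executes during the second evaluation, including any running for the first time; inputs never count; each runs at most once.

First demand of the output computes:
  graph.gen = absv(-2) = 2
  utils.gen = sub(-2, 4) = -6
  north.gen = min2(-2, -6) = -6
  shard.gen = mul(-6, 2) = -12
  assets.gen = absv(-12) = 12

After the edit, cleaning proceeds:
  graph.gen: a read changed (report.txt -2->-8) — executes, giving 8.
  utils.gen: a read changed (report.txt -2->-8) — executes, giving -12.
  north.gen: a read changed (report.txt -2->-8; utils.gen -6->-12) — executes, giving -12.
  shard.gen: a read changed (north.gen -6->-12; graph.gen 2->8) — executes, giving -96.
  assets.gen: a read changed (shard.gen -12->-96) — executes, giving 96.

5 target commands run: assets.gen, graph.gen, north.gen, shard.gen, utils.gen.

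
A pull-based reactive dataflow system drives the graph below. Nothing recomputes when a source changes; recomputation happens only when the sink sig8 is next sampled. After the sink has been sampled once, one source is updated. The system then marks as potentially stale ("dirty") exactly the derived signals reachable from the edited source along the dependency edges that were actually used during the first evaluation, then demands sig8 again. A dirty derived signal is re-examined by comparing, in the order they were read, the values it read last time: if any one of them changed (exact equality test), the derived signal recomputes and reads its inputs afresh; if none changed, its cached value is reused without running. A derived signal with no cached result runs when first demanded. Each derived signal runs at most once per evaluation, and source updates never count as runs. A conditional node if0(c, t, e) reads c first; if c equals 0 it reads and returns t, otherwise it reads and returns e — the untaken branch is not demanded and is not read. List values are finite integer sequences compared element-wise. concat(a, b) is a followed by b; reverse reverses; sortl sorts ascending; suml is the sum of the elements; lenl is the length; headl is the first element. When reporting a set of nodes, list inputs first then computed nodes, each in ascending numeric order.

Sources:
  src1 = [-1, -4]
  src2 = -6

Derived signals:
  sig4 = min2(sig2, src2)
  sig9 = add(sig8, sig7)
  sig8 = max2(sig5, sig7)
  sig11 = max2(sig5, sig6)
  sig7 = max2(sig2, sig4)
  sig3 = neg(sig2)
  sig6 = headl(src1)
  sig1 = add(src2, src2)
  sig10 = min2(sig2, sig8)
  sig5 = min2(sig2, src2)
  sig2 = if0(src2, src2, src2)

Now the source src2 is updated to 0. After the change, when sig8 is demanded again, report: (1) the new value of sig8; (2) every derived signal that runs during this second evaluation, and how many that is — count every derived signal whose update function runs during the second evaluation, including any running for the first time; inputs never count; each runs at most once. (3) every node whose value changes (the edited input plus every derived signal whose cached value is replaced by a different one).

First evaluation (everything demanded from the output):
  sig2 = if0(src2=-6 -> else branch src2) = -6
  sig4 = min2(-6, -6) = -6
  sig5 = min2(-6, -6) = -6
  sig7 = max2(-6, -6) = -6
  sig8 = max2(-6, -6) = -6

Propagation after the edit:
  sig2: runs — src2 -6->0; src2 -6->0; result 0.
  sig4: runs — sig2 -6->0; src2 -6->0; result 0.
  sig5: runs — sig2 -6->0; src2 -6->0; result 0.
  sig7: runs — sig2 -6->0; sig4 -6->0; result 0.
  sig8: runs — sig5 -6->0; sig7 -6->0; result 0.

New value of sig8: 0.
Derived signals that run: sig2, sig4, sig5, sig7, sig8 — 5 in total.
Values that change: src2, sig2, sig4, sig5, sig7, sig8.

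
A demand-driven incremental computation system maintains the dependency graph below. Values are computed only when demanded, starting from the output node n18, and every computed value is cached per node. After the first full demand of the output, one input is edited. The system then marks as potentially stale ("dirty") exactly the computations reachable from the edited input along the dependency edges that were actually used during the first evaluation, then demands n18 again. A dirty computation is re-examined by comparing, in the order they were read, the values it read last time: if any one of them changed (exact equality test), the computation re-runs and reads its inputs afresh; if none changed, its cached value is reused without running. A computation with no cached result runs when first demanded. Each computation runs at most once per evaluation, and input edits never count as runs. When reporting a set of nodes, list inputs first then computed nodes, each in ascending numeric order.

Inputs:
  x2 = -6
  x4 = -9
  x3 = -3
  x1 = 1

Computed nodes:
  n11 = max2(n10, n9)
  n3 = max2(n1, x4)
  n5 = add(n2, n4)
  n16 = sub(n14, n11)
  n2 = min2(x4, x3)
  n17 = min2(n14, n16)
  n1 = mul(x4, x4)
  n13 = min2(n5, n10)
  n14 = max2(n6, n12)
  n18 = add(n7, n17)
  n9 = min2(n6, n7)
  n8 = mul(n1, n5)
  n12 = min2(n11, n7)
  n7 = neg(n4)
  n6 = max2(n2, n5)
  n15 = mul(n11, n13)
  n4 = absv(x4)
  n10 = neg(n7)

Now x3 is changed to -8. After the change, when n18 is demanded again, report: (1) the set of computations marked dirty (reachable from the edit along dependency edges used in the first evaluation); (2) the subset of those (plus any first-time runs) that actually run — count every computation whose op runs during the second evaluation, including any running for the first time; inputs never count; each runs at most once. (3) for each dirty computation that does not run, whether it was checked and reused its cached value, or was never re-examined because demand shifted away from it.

First evaluation (everything demanded from the output):
  n2 = min2(-9, -3) = -9
  n4 = absv(-9) = 9
  n5 = add(-9, 9) = 0
  n6 = max2(-9, 0) = 0
  n7 = neg(9) = -9
  n9 = min2(0, -9) = -9
  n10 = neg(-9) = 9
  n11 = max2(9, -9) = 9
  n12 = min2(9, -9) = -9
  n14 = max2(0, -9) = 0
  n16 = sub(0, 9) = -9
  n17 = min2(0, -9) = -9
  n18 = add(-9, -9) = -18

Propagation after the edit:
  n2: runs — x3 -3->-8; result -9 (same value as before).
  n5: checked — values it read are unchanged (n2 unchanged, n4 unchanged); reused cached 0 without running.
  n6: checked — values it read are unchanged (n2 unchanged, n5 unchanged); reused cached 0 without running.
  n9: checked — values it read are unchanged (n6 unchanged, n7 unchanged); reused cached -9 without running.
  n11: checked — values it read are unchanged (n10 unchanged, n9 unchanged); reused cached 9 without running.
  n12: checked — values it read are unchanged (n11 unchanged, n7 unchanged); reused cached -9 without running.
  n14: checked — values it read are unchanged (n6 unchanged, n12 unchanged); reused cached 0 without running.
  n16: checked — values it read are unchanged (n14 unchanged, n11 unchanged); reused cached -9 without running.
  n17: checked — values it read are unchanged (n14 unchanged, n16 unchanged); reused cached -9 without running.
  n18: checked — values it read are unchanged (n7 unchanged, n17 unchanged); reused cached -18 without running.

Key observation: the change is absorbed at n2 — it re-runs but produces the same value, and the output's value is unchanged.

Marked dirty: n2, n5, n6, n9, n11, n12, n14, n16, n17, n18.
Computations that run: n2 — 1 in total.
Checked but reused from cache: n5, n6, n9, n11, n12, n14, n16, n17, n18.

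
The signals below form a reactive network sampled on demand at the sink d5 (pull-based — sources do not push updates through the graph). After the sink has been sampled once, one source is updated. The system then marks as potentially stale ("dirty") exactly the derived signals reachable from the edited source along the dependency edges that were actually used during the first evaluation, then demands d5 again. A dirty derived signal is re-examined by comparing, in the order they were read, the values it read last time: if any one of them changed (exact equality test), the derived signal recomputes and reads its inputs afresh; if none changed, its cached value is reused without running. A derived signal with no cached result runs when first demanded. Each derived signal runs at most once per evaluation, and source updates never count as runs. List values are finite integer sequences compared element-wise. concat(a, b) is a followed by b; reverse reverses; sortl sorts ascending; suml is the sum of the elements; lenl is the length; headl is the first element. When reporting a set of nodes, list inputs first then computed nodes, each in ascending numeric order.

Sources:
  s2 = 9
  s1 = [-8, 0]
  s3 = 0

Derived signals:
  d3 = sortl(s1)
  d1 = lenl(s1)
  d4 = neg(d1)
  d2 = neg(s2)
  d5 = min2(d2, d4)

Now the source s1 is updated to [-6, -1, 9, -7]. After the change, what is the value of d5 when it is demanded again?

d5 now evaluates to -9.

Initial pass — values computed on the first demand:
  d1 = lenl([-8, 0]) = 2
  d2 = neg(9) = -9
  d4 = neg(2) = -2
  d5 = min2(-9, -2) = -9

Second demand — change propagation:
  d1: re-runs because s1 [-8, 0]->[-6, -1, 9, -7]; new result 4.
  d4: re-runs because d1 2->4; new result -4.
  d5: re-runs because d4 -2->-4; new result -9 (unchanged).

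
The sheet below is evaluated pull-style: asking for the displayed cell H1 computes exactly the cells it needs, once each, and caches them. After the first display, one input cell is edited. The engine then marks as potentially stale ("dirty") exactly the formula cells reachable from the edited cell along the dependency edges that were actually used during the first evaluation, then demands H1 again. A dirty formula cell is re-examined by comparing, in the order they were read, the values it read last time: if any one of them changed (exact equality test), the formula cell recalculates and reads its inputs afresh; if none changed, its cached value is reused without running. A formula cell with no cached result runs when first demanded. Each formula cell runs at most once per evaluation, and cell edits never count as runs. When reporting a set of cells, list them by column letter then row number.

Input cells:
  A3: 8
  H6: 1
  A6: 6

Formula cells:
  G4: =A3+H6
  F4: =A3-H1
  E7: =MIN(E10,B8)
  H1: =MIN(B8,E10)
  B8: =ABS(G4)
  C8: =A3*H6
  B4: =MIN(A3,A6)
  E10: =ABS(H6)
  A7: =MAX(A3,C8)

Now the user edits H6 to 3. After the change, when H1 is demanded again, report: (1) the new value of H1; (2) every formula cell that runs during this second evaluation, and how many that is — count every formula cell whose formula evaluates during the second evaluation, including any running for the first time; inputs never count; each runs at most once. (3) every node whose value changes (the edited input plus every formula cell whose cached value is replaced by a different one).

Demanding H1 again yields 3.
4 formula cells run: B8, E10, G4, H1.
The nodes whose values change: B8, E10, G4, H1, H6.

First demand of the output computes:
  E10 = ABS(1) = 1
  G4 = 8 + 1 = 9
  B8 = ABS(9) = 9
  H1 = MIN(9, 1) = 1

After the edit, cleaning proceeds:
  E10: a read changed (H6 1->3) — executes, giving 3.
  G4: a read changed (H6 1->3) — executes, giving 11.
  B8: a read changed (G4 9->11) — executes, giving 11.
  H1: a read changed (B8 9->11; E10 1->3) — executes, giving 3.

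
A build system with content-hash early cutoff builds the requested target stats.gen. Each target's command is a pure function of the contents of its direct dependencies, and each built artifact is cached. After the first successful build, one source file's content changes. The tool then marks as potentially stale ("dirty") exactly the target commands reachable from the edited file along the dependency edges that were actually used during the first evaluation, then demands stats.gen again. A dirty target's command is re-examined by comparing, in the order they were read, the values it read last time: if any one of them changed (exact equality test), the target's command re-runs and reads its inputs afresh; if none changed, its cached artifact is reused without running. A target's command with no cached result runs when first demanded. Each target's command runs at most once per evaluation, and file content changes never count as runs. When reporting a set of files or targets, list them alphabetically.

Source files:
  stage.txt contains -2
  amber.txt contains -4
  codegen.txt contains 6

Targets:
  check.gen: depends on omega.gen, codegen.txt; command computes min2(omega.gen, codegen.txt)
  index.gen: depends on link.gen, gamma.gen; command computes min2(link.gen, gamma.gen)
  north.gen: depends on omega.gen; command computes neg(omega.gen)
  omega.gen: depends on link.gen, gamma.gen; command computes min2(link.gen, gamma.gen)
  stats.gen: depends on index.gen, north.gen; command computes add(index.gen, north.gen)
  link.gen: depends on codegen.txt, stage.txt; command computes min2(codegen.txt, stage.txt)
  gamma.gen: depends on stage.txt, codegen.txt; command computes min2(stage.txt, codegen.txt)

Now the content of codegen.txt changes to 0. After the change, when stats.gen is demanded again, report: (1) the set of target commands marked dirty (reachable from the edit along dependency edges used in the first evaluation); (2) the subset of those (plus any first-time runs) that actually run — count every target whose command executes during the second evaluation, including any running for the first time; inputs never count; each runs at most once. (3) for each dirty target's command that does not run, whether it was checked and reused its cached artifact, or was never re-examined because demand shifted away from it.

Marked dirty: gamma.gen, index.gen, link.gen, north.gen, omega.gen, stats.gen.
Target commands that run: gamma.gen, link.gen — 2 in total.
Checked but reused from cache: index.gen, north.gen, omega.gen, stats.gen.
Key observation: the cutoff stops propagation at omega.gen — its inputs' values are unchanged, so it reuses its cache.

First evaluation (everything demanded from the output):
  gamma.gen = min2(-2, 6) = -2
  link.gen = min2(6, -2) = -2
  index.gen = min2(-2, -2) = -2
  omega.gen = min2(-2, -2) = -2
  north.gen = neg(-2) = 2
  stats.gen = add(-2, 2) = 0

Propagation after the edit:
  gamma.gen: runs — codegen.txt 6->0; result -2 (same value as before).
  link.gen: runs — codegen.txt 6->0; result -2 (same value as before).
  index.gen: checked — values it read are unchanged (link.gen unchanged, gamma.gen unchanged); reused cached -2 without running.
  omega.gen: checked — values it read are unchanged (link.gen unchanged, gamma.gen unchanged); reused cached -2 without running.
  north.gen: checked — values it read are unchanged (omega.gen unchanged); reused cached 2 without running.
  stats.gen: checked — values it read are unchanged (index.gen unchanged, north.gen unchanged); reused cached 0 without running.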